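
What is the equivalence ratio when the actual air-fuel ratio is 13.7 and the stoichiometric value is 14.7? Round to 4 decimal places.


phi = AFR_stoich / AFR_actual
phi = 14.7 / 13.7 = 1.0730


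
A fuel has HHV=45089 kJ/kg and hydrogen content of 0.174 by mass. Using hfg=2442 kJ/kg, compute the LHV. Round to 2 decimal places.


LHV = HHV - hfg * 9 * H
Water correction = 2442 * 9 * 0.174 = 3824.172 kJ/kg
LHV = 45089 - 3824.172 = 41264.83 kJ/kg


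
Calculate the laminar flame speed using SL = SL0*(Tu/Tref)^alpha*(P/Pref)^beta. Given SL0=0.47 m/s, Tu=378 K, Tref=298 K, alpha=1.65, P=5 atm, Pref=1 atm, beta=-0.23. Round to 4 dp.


SL = SL0 * (Tu/Tref)^alpha * (P/Pref)^beta
T ratio = 378/298 = 1.26845638
(T ratio)^alpha = 1.26845638^1.65 = 1.480487
(P/Pref)^beta = 5^(-0.23) = 0.690616
SL = 0.47 * 1.480487 * 0.690616 = 0.4806 m/s


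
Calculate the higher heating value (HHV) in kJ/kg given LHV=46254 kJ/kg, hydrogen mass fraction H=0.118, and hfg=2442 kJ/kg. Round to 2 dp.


HHV = LHV + hfg * 9 * H
Water addition = 2442 * 9 * 0.118 = 2593.404 kJ/kg
HHV = 46254 + 2593.404 = 48847.40 kJ/kg


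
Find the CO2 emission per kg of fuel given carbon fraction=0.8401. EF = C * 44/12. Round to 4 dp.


EF = C_frac * (M_CO2 / M_C)
EF = 0.8401 * (44/12)
EF = 0.8401 * 3.666667 = 3.0804 kg_CO2/kg_fuel


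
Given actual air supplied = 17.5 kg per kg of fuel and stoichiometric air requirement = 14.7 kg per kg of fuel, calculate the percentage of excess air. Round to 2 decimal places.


Excess air = actual - stoichiometric = 17.5 - 14.7 = 2.80 kg/kg fuel
Excess air % = (excess / stoich) * 100 = (2.80 / 14.7) * 100 = 19.05%


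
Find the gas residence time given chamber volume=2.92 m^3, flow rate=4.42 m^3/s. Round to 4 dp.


tau = V / Q_flow
tau = 2.92 / 4.42 = 0.6606 s


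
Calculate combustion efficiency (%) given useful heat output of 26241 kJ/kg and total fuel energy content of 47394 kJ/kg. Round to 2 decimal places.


Efficiency = (Q_useful / Q_fuel) * 100
Efficiency = (26241 / 47394) * 100
Efficiency = 0.5537 * 100 = 55.37%


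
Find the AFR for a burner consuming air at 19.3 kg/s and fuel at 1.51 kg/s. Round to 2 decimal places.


AFR = m_air / m_fuel
AFR = 19.3 / 1.51 = 12.78


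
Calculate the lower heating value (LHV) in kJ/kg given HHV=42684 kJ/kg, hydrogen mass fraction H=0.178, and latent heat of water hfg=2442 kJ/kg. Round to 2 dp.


LHV = HHV - hfg * 9 * H
Water correction = 2442 * 9 * 0.178 = 3912.084 kJ/kg
LHV = 42684 - 3912.084 = 38771.92 kJ/kg


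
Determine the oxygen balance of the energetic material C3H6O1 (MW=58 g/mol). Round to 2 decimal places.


OB = -1600 * (2C + H/2 - O) / MW
Inner = 2*3 + 6/2 - 1 = 8.00
OB = -1600 * 8.00 / 58 = -220.69%


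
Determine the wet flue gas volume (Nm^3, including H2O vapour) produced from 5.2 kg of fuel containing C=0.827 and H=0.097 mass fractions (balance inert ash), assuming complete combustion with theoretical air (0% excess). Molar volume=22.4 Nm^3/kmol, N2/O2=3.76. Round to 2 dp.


Per kg fuel: CO2 = (C/12 kmol)*22.4 = (0.827/12)*22.4 = 1.54373 Nm^3
Per kg fuel: H2O = (H/2 kmol)*22.4 = (0.097/2)*22.4 = 1.08640 Nm^3
O2 needed per kg fuel = C/12 + H/4 = 0.827/12 + 0.097/4 = 0.09316667 kmol
Per kg fuel: N2 = O2*3.76*22.4 = 0.09316667*3.76*22.4 = 7.84687 Nm^3
Total per kg = 1.54373 + 1.08640 + 7.84687 = 10.47700 Nm^3
Total = 10.47700 * 5.2 = 54.48 Nm^3


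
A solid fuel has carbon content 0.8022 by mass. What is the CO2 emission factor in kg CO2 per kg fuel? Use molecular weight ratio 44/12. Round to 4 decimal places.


EF = C_frac * (M_CO2 / M_C)
EF = 0.8022 * (44/12)
EF = 0.8022 * 3.666667 = 2.9414 kg_CO2/kg_fuel


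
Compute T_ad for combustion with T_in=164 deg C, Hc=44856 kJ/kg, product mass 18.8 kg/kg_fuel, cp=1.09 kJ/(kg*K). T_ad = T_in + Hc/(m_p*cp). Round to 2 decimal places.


T_ad = T_in + Hc / (m_p * cp)
Denominator = 18.8 * 1.09 = 20.4920
Temperature rise = 44856 / 20.4920 = 2188.95 K
T_ad = 164 + 2188.95 = 2352.95 deg C


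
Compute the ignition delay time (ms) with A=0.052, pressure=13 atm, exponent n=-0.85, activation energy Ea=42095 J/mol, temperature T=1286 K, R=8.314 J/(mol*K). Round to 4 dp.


tau = A * P^n * exp(Ea/(R*T))
P^n = 13^(-0.85) = 0.11301814
Ea/(R*T) = 42095/(8.314*1286) = 3.937128
exp(Ea/(R*T)) = 51.271135
tau = 0.052 * 0.11301814 * 51.271135 = 0.3013 ms


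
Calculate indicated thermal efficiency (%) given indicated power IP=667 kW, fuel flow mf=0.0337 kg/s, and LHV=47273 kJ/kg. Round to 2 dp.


eta_ith = (IP / (mf * LHV)) * 100
Denominator = 0.0337 * 47273 = 1593.1001 kW
eta_ith = (667 / 1593.1001) * 100 = 41.87%


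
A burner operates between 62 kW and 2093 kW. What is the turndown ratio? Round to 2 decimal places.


TDR = Q_max / Q_min
TDR = 2093 / 62 = 33.76


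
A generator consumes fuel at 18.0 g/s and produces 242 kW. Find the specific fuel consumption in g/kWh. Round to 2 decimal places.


SFC = (mf / BP) * 3600
Rate = 18.0 / 242 = 0.074380 g/(s*kW)
SFC = 0.074380 * 3600 = 267.77 g/kWh


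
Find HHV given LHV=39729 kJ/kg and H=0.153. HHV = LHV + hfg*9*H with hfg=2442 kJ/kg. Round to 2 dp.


HHV = LHV + hfg * 9 * H
Water addition = 2442 * 9 * 0.153 = 3362.634 kJ/kg
HHV = 39729 + 3362.634 = 43091.63 kJ/kg


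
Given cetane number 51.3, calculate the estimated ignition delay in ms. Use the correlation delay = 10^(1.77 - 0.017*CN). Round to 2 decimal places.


delay = 10^(1.77 - 0.017*CN)
Exponent = 1.77 - 0.017*51.3 = 0.8979
delay = 10^0.8979 = 7.90 ms


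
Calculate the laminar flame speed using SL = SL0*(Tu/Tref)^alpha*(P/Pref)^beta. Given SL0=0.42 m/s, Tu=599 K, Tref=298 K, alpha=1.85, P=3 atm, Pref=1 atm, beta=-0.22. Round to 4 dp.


SL = SL0 * (Tu/Tref)^alpha * (P/Pref)^beta
T ratio = 599/298 = 2.01006711
(T ratio)^alpha = 2.01006711^1.85 = 3.638644
(P/Pref)^beta = 3^(-0.22) = 0.785296
SL = 0.42 * 3.638644 * 0.785296 = 1.2001 m/s


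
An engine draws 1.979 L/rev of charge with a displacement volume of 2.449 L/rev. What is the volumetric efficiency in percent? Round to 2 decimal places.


eta_v = (V_actual / V_disp) * 100
Ratio = 1.979 / 2.449 = 0.8081
eta_v = 0.8081 * 100 = 80.81%


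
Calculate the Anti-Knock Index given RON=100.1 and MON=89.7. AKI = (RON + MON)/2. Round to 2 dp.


AKI = (RON + MON) / 2
AKI = (100.1 + 89.7) / 2
AKI = 189.8 / 2 = 94.90


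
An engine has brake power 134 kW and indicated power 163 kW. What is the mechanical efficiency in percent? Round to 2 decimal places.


eta_mech = (BP / IP) * 100
Ratio = 134 / 163 = 0.8221
eta_mech = 0.8221 * 100 = 82.21%


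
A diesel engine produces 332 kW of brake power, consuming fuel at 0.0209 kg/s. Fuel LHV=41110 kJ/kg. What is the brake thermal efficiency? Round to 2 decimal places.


eta_BTE = (BP / (mf * LHV)) * 100
Denominator = 0.0209 * 41110 = 859.1990 kW
eta_BTE = (332 / 859.1990) * 100 = 38.64%


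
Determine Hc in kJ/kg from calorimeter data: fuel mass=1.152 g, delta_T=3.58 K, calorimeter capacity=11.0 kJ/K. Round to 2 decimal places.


Hc = C_cal * delta_T / m_fuel
Q_released = 11.0 * 3.58 = 39.3800 kJ
m_fuel = 1.152 g = 1.152/1000 kg = 0.001152 kg
Hc = 39.3800 / 0.001152 = 34184.03 kJ/kg


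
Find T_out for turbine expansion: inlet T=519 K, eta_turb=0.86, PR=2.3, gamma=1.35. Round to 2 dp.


T_out = T_in * (1 - eta * (1 - PR^(-(gamma-1)/gamma)))
Exponent = -(1.35-1)/1.35 = -0.25925926
PR^exp = 2.3^(-0.25925926) = 0.80578413
Factor = 1 - 0.86*(1 - 0.80578413) = 0.83297435
T_out = 519 * 0.83297435 = 432.31 K


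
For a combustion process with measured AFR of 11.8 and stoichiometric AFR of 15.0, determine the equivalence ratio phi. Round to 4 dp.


phi = AFR_stoich / AFR_actual
phi = 15.0 / 11.8 = 1.2712


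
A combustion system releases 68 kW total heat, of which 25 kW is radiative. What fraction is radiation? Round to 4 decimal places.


f_rad = Q_rad / Q_total
f_rad = 25 / 68 = 0.3676


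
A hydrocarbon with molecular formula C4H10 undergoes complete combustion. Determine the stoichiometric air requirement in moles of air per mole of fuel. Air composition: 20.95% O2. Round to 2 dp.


Balanced combustion: C4H10 + 6.5 O2 -> 4 CO2 + 5 H2O
O2 needed = C + H/4 = 4 + 10/4 = 6.50 moles
Air moles = O2 / 0.2095 = 6.50 / 0.2095 = 31.03 moles air


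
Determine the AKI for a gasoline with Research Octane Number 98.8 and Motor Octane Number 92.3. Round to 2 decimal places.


AKI = (RON + MON) / 2
AKI = (98.8 + 92.3) / 2
AKI = 191.1 / 2 = 95.55


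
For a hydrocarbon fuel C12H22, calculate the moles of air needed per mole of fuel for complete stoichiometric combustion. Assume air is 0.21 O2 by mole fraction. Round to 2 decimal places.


Balanced combustion: C12H22 + 17.5 O2 -> 12 CO2 + 11 H2O
O2 needed = C + H/4 = 12 + 22/4 = 17.50 moles
Air moles = O2 / 0.21 = 17.50 / 0.21 = 83.33 moles air


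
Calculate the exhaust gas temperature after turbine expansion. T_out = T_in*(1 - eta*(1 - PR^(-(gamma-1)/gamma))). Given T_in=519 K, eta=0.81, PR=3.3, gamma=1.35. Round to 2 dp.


T_out = T_in * (1 - eta * (1 - PR^(-(gamma-1)/gamma)))
Exponent = -(1.35-1)/1.35 = -0.25925926
PR^exp = 3.3^(-0.25925926) = 0.73378775
Factor = 1 - 0.81*(1 - 0.73378775) = 0.78436808
T_out = 519 * 0.78436808 = 407.09 K


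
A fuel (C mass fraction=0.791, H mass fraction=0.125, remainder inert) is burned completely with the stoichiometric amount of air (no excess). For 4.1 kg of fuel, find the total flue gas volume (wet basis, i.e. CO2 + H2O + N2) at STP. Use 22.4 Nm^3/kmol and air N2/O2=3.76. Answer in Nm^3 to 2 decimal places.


Per kg fuel: CO2 = (C/12 kmol)*22.4 = (0.791/12)*22.4 = 1.47653 Nm^3
Per kg fuel: H2O = (H/2 kmol)*22.4 = (0.125/2)*22.4 = 1.40000 Nm^3
O2 needed per kg fuel = C/12 + H/4 = 0.791/12 + 0.125/4 = 0.09716667 kmol
Per kg fuel: N2 = O2*3.76*22.4 = 0.09716667*3.76*22.4 = 8.18377 Nm^3
Total per kg = 1.47653 + 1.40000 + 8.18377 = 11.06030 Nm^3
Total = 11.06030 * 4.1 = 45.35 Nm^3


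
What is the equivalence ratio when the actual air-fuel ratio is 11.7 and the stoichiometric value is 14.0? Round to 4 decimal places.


phi = AFR_stoich / AFR_actual
phi = 14.0 / 11.7 = 1.1966


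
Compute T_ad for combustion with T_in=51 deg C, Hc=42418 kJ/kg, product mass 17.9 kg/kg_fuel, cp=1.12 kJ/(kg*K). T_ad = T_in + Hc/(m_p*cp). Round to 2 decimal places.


T_ad = T_in + Hc / (m_p * cp)
Denominator = 17.9 * 1.12 = 20.0480
Temperature rise = 42418 / 20.0480 = 2115.82 K
T_ad = 51 + 2115.82 = 2166.82 deg C


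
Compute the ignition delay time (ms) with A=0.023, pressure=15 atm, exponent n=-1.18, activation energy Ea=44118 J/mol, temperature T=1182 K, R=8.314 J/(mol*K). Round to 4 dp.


tau = A * P^n * exp(Ea/(R*T))
P^n = 15^(-1.18) = 0.04094608
Ea/(R*T) = 44118/(8.314*1182) = 4.489400
exp(Ea/(R*T)) = 89.068005
tau = 0.023 * 0.04094608 * 89.068005 = 0.0839 ms


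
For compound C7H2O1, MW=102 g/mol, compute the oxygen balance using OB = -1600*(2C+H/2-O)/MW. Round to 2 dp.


OB = -1600 * (2C + H/2 - O) / MW
Inner = 2*7 + 2/2 - 1 = 14.00
OB = -1600 * 14.00 / 102 = -219.61%


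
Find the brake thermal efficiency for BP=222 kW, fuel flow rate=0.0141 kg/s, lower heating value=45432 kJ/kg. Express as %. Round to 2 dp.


eta_BTE = (BP / (mf * LHV)) * 100
Denominator = 0.0141 * 45432 = 640.5912 kW
eta_BTE = (222 / 640.5912) * 100 = 34.66%


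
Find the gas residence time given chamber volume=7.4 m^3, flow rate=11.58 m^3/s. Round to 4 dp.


tau = V / Q_flow
tau = 7.4 / 11.58 = 0.6390 s


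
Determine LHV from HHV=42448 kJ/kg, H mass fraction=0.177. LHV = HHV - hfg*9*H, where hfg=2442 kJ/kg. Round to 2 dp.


LHV = HHV - hfg * 9 * H
Water correction = 2442 * 9 * 0.177 = 3890.106 kJ/kg
LHV = 42448 - 3890.106 = 38557.89 kJ/kg


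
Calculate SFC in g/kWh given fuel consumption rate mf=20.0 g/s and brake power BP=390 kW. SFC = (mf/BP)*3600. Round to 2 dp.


SFC = (mf / BP) * 3600
Rate = 20.0 / 390 = 0.051282 g/(s*kW)
SFC = 0.051282 * 3600 = 184.62 g/kWh


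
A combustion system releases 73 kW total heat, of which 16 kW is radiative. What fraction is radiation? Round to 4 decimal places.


f_rad = Q_rad / Q_total
f_rad = 16 / 73 = 0.2192


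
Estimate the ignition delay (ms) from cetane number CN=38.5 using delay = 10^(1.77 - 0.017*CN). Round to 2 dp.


delay = 10^(1.77 - 0.017*CN)
Exponent = 1.77 - 0.017*38.5 = 1.1155
delay = 10^1.1155 = 13.05 ms


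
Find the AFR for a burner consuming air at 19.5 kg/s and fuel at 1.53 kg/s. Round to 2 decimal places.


AFR = m_air / m_fuel
AFR = 19.5 / 1.53 = 12.75


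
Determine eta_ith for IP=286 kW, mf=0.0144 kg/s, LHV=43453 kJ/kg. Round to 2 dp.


eta_ith = (IP / (mf * LHV)) * 100
Denominator = 0.0144 * 43453 = 625.7232 kW
eta_ith = (286 / 625.7232) * 100 = 45.71%


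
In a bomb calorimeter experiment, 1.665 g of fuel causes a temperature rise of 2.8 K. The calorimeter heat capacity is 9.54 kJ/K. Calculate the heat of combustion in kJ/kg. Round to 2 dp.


Hc = C_cal * delta_T / m_fuel
Q_released = 9.54 * 2.8 = 26.7120 kJ
m_fuel = 1.665 g = 1.665/1000 kg = 0.001665 kg
Hc = 26.7120 / 0.001665 = 16043.24 kJ/kg


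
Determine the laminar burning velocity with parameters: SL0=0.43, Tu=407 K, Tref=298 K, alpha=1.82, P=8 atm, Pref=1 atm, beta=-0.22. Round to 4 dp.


SL = SL0 * (Tu/Tref)^alpha * (P/Pref)^beta
T ratio = 407/298 = 1.36577181
(T ratio)^alpha = 1.36577181^1.82 = 1.763552
(P/Pref)^beta = 8^(-0.22) = 0.632878
SL = 0.43 * 1.763552 * 0.632878 = 0.4799 m/s


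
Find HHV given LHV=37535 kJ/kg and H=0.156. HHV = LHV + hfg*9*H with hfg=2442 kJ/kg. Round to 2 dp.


HHV = LHV + hfg * 9 * H
Water addition = 2442 * 9 * 0.156 = 3428.568 kJ/kg
HHV = 37535 + 3428.568 = 40963.57 kJ/kg


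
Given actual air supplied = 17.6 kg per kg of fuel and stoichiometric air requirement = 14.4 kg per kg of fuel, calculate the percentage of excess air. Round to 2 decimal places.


Excess air = actual - stoichiometric = 17.6 - 14.4 = 3.20 kg/kg fuel
Excess air % = (excess / stoich) * 100 = (3.20 / 14.4) * 100 = 22.22%


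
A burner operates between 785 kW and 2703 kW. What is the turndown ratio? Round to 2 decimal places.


TDR = Q_max / Q_min
TDR = 2703 / 785 = 3.44


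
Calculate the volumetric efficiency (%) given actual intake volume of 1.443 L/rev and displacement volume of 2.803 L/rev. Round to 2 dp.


eta_v = (V_actual / V_disp) * 100
Ratio = 1.443 / 2.803 = 0.5148
eta_v = 0.5148 * 100 = 51.48%


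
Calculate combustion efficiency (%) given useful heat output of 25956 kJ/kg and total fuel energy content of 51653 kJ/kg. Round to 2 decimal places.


Efficiency = (Q_useful / Q_fuel) * 100
Efficiency = (25956 / 51653) * 100
Efficiency = 0.5025 * 100 = 50.25%


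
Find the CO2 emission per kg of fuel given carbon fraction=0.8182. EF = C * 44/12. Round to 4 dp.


EF = C_frac * (M_CO2 / M_C)
EF = 0.8182 * (44/12)
EF = 0.8182 * 3.666667 = 3.0001 kg_CO2/kg_fuel


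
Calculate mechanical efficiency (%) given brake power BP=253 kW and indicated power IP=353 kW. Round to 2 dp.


eta_mech = (BP / IP) * 100
Ratio = 253 / 353 = 0.7167
eta_mech = 0.7167 * 100 = 71.67%


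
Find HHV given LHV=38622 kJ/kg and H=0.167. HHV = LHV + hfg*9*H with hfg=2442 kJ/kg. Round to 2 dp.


HHV = LHV + hfg * 9 * H
Water addition = 2442 * 9 * 0.167 = 3670.326 kJ/kg
HHV = 38622 + 3670.326 = 42292.33 kJ/kg


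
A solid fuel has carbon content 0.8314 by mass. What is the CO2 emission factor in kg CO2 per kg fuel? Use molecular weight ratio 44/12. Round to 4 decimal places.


EF = C_frac * (M_CO2 / M_C)
EF = 0.8314 * (44/12)
EF = 0.8314 * 3.666667 = 3.0485 kg_CO2/kg_fuel


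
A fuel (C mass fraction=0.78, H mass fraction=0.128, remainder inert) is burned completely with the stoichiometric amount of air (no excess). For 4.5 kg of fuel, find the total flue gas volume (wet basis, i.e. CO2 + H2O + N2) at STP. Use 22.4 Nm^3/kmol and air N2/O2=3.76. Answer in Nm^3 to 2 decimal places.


Per kg fuel: CO2 = (C/12 kmol)*22.4 = (0.78/12)*22.4 = 1.45600 Nm^3
Per kg fuel: H2O = (H/2 kmol)*22.4 = (0.128/2)*22.4 = 1.43360 Nm^3
O2 needed per kg fuel = C/12 + H/4 = 0.78/12 + 0.128/4 = 0.09700000 kmol
Per kg fuel: N2 = O2*3.76*22.4 = 0.09700000*3.76*22.4 = 8.16973 Nm^3
Total per kg = 1.45600 + 1.43360 + 8.16973 = 11.05933 Nm^3
Total = 11.05933 * 4.5 = 49.77 Nm^3


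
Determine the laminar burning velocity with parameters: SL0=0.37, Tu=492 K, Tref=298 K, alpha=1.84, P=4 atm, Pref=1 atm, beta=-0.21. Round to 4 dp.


SL = SL0 * (Tu/Tref)^alpha * (P/Pref)^beta
T ratio = 492/298 = 1.65100671
(T ratio)^alpha = 1.65100671^1.84 = 2.515694
(P/Pref)^beta = 4^(-0.21) = 0.747425
SL = 0.37 * 2.515694 * 0.747425 = 0.6957 m/s


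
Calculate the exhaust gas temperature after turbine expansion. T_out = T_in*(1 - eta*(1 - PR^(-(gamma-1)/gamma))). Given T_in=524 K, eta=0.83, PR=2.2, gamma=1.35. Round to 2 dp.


T_out = T_in * (1 - eta * (1 - PR^(-(gamma-1)/gamma)))
Exponent = -(1.35-1)/1.35 = -0.25925926
PR^exp = 2.2^(-0.25925926) = 0.81512413
Factor = 1 - 0.83*(1 - 0.81512413) = 0.84655303
T_out = 524 * 0.84655303 = 443.59 K


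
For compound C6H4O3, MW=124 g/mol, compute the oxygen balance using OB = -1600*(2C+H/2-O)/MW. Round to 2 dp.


OB = -1600 * (2C + H/2 - O) / MW
Inner = 2*6 + 4/2 - 3 = 11.00
OB = -1600 * 11.00 / 124 = -141.94%


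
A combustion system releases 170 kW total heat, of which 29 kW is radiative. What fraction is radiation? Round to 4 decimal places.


f_rad = Q_rad / Q_total
f_rad = 29 / 170 = 0.1706


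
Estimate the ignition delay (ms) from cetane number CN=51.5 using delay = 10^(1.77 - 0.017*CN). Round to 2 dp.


delay = 10^(1.77 - 0.017*CN)
Exponent = 1.77 - 0.017*51.5 = 0.8945
delay = 10^0.8945 = 7.84 ms


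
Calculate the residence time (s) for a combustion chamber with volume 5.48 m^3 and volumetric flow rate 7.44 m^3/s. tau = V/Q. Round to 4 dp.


tau = V / Q_flow
tau = 5.48 / 7.44 = 0.7366 s


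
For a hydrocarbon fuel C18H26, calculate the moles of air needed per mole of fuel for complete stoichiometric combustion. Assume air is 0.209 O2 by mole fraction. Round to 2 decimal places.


Balanced combustion: C18H26 + 24.5 O2 -> 18 CO2 + 13 H2O
O2 needed = C + H/4 = 18 + 26/4 = 24.50 moles
Air moles = O2 / 0.209 = 24.50 / 0.209 = 117.22 moles air


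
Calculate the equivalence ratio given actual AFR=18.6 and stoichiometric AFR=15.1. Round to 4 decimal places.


phi = AFR_stoich / AFR_actual
phi = 15.1 / 18.6 = 0.8118


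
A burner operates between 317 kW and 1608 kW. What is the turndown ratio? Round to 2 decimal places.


TDR = Q_max / Q_min
TDR = 1608 / 317 = 5.07


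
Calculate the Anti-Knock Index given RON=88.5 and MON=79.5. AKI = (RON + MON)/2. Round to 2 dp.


AKI = (RON + MON) / 2
AKI = (88.5 + 79.5) / 2
AKI = 168.0 / 2 = 84.00


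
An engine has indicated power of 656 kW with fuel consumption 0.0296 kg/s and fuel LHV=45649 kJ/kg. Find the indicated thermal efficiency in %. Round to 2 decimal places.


eta_ith = (IP / (mf * LHV)) * 100
Denominator = 0.0296 * 45649 = 1351.2104 kW
eta_ith = (656 / 1351.2104) * 100 = 48.55%


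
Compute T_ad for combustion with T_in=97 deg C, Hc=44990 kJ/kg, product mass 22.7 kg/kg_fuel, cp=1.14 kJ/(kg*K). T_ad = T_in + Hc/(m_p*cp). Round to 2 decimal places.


T_ad = T_in + Hc / (m_p * cp)
Denominator = 22.7 * 1.14 = 25.8780
Temperature rise = 44990 / 25.8780 = 1738.54 K
T_ad = 97 + 1738.54 = 1835.54 deg C


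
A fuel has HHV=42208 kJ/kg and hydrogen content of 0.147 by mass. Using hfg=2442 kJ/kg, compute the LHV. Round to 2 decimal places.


LHV = HHV - hfg * 9 * H
Water correction = 2442 * 9 * 0.147 = 3230.766 kJ/kg
LHV = 42208 - 3230.766 = 38977.23 kJ/kg


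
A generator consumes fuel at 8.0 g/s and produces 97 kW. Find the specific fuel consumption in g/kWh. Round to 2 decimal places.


SFC = (mf / BP) * 3600
Rate = 8.0 / 97 = 0.082474 g/(s*kW)
SFC = 0.082474 * 3600 = 296.91 g/kWh


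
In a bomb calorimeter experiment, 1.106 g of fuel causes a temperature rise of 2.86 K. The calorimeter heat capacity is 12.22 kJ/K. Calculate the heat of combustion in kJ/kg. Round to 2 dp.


Hc = C_cal * delta_T / m_fuel
Q_released = 12.22 * 2.86 = 34.9492 kJ
m_fuel = 1.106 g = 1.106/1000 kg = 0.001106 kg
Hc = 34.9492 / 0.001106 = 31599.64 kJ/kg


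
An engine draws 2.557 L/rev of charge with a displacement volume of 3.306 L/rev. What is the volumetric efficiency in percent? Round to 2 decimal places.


eta_v = (V_actual / V_disp) * 100
Ratio = 2.557 / 3.306 = 0.7734
eta_v = 0.7734 * 100 = 77.34%


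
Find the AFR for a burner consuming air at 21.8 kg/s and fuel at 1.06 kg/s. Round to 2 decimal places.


AFR = m_air / m_fuel
AFR = 21.8 / 1.06 = 20.57


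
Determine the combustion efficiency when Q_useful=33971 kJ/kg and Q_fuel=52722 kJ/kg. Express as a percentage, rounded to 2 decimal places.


Efficiency = (Q_useful / Q_fuel) * 100
Efficiency = (33971 / 52722) * 100
Efficiency = 0.6443 * 100 = 64.43%


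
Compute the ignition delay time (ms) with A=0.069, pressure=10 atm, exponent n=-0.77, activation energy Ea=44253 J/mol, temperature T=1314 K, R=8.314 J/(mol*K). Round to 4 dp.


tau = A * P^n * exp(Ea/(R*T))
P^n = 10^(-0.77) = 0.16982437
Ea/(R*T) = 44253/(8.314*1314) = 4.050768
exp(Ea/(R*T)) = 57.441535
tau = 0.069 * 0.16982437 * 57.441535 = 0.6731 ms


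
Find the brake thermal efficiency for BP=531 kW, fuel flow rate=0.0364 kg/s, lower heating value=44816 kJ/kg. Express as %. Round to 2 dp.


eta_BTE = (BP / (mf * LHV)) * 100
Denominator = 0.0364 * 44816 = 1631.3024 kW
eta_BTE = (531 / 1631.3024) * 100 = 32.55%


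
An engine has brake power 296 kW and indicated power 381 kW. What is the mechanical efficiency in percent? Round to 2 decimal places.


eta_mech = (BP / IP) * 100
Ratio = 296 / 381 = 0.7769
eta_mech = 0.7769 * 100 = 77.69%


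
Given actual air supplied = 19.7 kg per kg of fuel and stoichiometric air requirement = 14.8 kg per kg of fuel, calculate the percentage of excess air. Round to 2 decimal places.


Excess air = actual - stoichiometric = 19.7 - 14.8 = 4.90 kg/kg fuel
Excess air % = (excess / stoich) * 100 = (4.90 / 14.8) * 100 = 33.11%


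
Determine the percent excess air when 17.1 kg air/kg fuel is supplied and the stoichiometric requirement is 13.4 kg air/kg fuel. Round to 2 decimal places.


Excess air = actual - stoichiometric = 17.1 - 13.4 = 3.70 kg/kg fuel
Excess air % = (excess / stoich) * 100 = (3.70 / 13.4) * 100 = 27.61%


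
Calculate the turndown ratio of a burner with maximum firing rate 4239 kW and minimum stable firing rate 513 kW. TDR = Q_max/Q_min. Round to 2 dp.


TDR = Q_max / Q_min
TDR = 4239 / 513 = 8.26


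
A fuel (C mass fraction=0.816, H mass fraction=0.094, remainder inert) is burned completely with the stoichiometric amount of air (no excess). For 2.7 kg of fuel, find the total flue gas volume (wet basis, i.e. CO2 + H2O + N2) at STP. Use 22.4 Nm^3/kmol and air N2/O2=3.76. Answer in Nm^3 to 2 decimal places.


Per kg fuel: CO2 = (C/12 kmol)*22.4 = (0.816/12)*22.4 = 1.52320 Nm^3
Per kg fuel: H2O = (H/2 kmol)*22.4 = (0.094/2)*22.4 = 1.05280 Nm^3
O2 needed per kg fuel = C/12 + H/4 = 0.816/12 + 0.094/4 = 0.09150000 kmol
Per kg fuel: N2 = O2*3.76*22.4 = 0.09150000*3.76*22.4 = 7.70650 Nm^3
Total per kg = 1.52320 + 1.05280 + 7.70650 = 10.28250 Nm^3
Total = 10.28250 * 2.7 = 27.76 Nm^3


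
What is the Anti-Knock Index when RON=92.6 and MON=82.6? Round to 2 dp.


AKI = (RON + MON) / 2
AKI = (92.6 + 82.6) / 2
AKI = 175.2 / 2 = 87.60


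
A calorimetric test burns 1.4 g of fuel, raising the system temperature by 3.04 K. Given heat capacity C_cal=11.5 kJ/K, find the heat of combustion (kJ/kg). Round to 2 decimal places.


Hc = C_cal * delta_T / m_fuel
Q_released = 11.5 * 3.04 = 34.9600 kJ
m_fuel = 1.4 g = 1.4/1000 kg = 0.001400 kg
Hc = 34.9600 / 0.001400 = 24971.43 kJ/kg


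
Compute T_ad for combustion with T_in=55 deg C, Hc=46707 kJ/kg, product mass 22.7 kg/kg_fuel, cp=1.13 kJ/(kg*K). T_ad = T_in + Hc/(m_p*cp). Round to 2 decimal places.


T_ad = T_in + Hc / (m_p * cp)
Denominator = 22.7 * 1.13 = 25.6510
Temperature rise = 46707 / 25.6510 = 1820.86 K
T_ad = 55 + 1820.86 = 1875.86 deg C


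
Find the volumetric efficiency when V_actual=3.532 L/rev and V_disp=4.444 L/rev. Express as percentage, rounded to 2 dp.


eta_v = (V_actual / V_disp) * 100
Ratio = 3.532 / 4.444 = 0.7948
eta_v = 0.7948 * 100 = 79.48%


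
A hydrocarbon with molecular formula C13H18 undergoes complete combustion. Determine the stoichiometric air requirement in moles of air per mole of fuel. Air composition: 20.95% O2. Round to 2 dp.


Balanced combustion: C13H18 + 17.5 O2 -> 13 CO2 + 9 H2O
O2 needed = C + H/4 = 13 + 18/4 = 17.50 moles
Air moles = O2 / 0.2095 = 17.50 / 0.2095 = 83.53 moles air


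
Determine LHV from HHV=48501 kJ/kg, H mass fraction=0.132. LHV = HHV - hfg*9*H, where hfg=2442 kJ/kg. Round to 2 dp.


LHV = HHV - hfg * 9 * H
Water correction = 2442 * 9 * 0.132 = 2901.096 kJ/kg
LHV = 48501 - 2901.096 = 45599.90 kJ/kg


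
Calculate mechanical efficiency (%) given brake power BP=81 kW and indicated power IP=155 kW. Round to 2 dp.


eta_mech = (BP / IP) * 100
Ratio = 81 / 155 = 0.5226
eta_mech = 0.5226 * 100 = 52.26%


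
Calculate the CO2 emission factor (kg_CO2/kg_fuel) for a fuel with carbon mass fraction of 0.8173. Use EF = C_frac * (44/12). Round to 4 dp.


EF = C_frac * (M_CO2 / M_C)
EF = 0.8173 * (44/12)
EF = 0.8173 * 3.666667 = 2.9968 kg_CO2/kg_fuel


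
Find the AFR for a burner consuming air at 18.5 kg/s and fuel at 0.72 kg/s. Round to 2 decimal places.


AFR = m_air / m_fuel
AFR = 18.5 / 0.72 = 25.69


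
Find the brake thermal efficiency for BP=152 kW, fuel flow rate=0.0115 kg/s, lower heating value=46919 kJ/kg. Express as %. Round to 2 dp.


eta_BTE = (BP / (mf * LHV)) * 100
Denominator = 0.0115 * 46919 = 539.5685 kW
eta_BTE = (152 / 539.5685) * 100 = 28.17%


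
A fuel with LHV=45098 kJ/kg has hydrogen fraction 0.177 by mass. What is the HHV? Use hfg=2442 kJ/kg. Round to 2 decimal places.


HHV = LHV + hfg * 9 * H
Water addition = 2442 * 9 * 0.177 = 3890.106 kJ/kg
HHV = 45098 + 3890.106 = 48988.11 kJ/kg


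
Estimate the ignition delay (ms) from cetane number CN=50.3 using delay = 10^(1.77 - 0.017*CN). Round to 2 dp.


delay = 10^(1.77 - 0.017*CN)
Exponent = 1.77 - 0.017*50.3 = 0.9149
delay = 10^0.9149 = 8.22 ms


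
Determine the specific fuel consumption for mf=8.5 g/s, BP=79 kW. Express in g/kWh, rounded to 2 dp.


SFC = (mf / BP) * 3600
Rate = 8.5 / 79 = 0.107595 g/(s*kW)
SFC = 0.107595 * 3600 = 387.34 g/kWh


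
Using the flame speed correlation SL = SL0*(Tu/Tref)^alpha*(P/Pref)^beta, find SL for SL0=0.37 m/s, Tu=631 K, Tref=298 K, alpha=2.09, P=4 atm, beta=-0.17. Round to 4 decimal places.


SL = SL0 * (Tu/Tref)^alpha * (P/Pref)^beta
T ratio = 631/298 = 2.11744966
(T ratio)^alpha = 2.11744966^2.09 = 4.796775
(P/Pref)^beta = 4^(-0.17) = 0.790041
SL = 0.37 * 4.796775 * 0.790041 = 1.4022 m/s


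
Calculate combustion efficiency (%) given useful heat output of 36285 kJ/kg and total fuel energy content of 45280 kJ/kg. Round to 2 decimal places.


Efficiency = (Q_useful / Q_fuel) * 100
Efficiency = (36285 / 45280) * 100
Efficiency = 0.8013 * 100 = 80.13%


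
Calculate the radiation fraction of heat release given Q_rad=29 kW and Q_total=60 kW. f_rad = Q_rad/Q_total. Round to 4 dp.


f_rad = Q_rad / Q_total
f_rad = 29 / 60 = 0.4833


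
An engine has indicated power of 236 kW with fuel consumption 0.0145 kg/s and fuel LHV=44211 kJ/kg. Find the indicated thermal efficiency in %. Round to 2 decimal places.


eta_ith = (IP / (mf * LHV)) * 100
Denominator = 0.0145 * 44211 = 641.0595 kW
eta_ith = (236 / 641.0595) * 100 = 36.81%


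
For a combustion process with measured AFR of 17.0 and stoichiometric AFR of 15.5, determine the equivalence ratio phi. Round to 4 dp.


phi = AFR_stoich / AFR_actual
phi = 15.5 / 17.0 = 0.9118


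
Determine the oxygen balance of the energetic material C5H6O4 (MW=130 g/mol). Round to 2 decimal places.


OB = -1600 * (2C + H/2 - O) / MW
Inner = 2*5 + 6/2 - 4 = 9.00
OB = -1600 * 9.00 / 130 = -110.77%


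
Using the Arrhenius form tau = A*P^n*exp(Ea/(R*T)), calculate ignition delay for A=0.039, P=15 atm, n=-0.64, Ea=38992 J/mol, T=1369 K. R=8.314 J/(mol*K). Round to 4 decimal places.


tau = A * P^n * exp(Ea/(R*T))
P^n = 15^(-0.64) = 0.17672647
Ea/(R*T) = 38992/(8.314*1369) = 3.425800
exp(Ea/(R*T)) = 30.747242
tau = 0.039 * 0.17672647 * 30.747242 = 0.2119 ms


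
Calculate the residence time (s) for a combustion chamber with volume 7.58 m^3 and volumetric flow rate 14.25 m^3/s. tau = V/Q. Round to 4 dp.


tau = V / Q_flow
tau = 7.58 / 14.25 = 0.5319 s


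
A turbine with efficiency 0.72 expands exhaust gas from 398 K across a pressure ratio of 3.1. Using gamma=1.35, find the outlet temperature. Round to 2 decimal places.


T_out = T_in * (1 - eta * (1 - PR^(-(gamma-1)/gamma)))
Exponent = -(1.35-1)/1.35 = -0.25925926
PR^exp = 3.1^(-0.25925926) = 0.74577862
Factor = 1 - 0.72*(1 - 0.74577862) = 0.81696061
T_out = 398 * 0.81696061 = 325.15 K


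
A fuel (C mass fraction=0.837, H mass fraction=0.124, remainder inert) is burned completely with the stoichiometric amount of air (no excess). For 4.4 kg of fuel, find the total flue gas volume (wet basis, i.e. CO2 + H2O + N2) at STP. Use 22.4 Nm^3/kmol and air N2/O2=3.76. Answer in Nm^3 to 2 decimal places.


Per kg fuel: CO2 = (C/12 kmol)*22.4 = (0.837/12)*22.4 = 1.56240 Nm^3
Per kg fuel: H2O = (H/2 kmol)*22.4 = (0.124/2)*22.4 = 1.38880 Nm^3
O2 needed per kg fuel = C/12 + H/4 = 0.837/12 + 0.124/4 = 0.10075000 kmol
Per kg fuel: N2 = O2*3.76*22.4 = 0.10075000*3.76*22.4 = 8.48557 Nm^3
Total per kg = 1.56240 + 1.38880 + 8.48557 = 11.43677 Nm^3
Total = 11.43677 * 4.4 = 50.32 Nm^3


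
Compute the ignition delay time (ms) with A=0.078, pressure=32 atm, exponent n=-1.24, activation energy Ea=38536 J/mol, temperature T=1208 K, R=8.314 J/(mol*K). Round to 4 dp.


tau = A * P^n * exp(Ea/(R*T))
P^n = 32^(-1.24) = 0.01360235
Ea/(R*T) = 38536/(8.314*1208) = 3.836981
exp(Ea/(R*T)) = 46.385238
tau = 0.078 * 0.01360235 * 46.385238 = 0.0492 ms


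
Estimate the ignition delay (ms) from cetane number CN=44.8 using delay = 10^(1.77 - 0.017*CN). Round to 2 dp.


delay = 10^(1.77 - 0.017*CN)
Exponent = 1.77 - 0.017*44.8 = 1.0084
delay = 10^1.0084 = 10.20 ms


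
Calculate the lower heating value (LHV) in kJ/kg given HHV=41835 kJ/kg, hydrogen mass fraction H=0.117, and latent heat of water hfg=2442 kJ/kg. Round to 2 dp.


LHV = HHV - hfg * 9 * H
Water correction = 2442 * 9 * 0.117 = 2571.426 kJ/kg
LHV = 41835 - 2571.426 = 39263.57 kJ/kg


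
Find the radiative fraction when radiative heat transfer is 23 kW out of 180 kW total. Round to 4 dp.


f_rad = Q_rad / Q_total
f_rad = 23 / 180 = 0.1278


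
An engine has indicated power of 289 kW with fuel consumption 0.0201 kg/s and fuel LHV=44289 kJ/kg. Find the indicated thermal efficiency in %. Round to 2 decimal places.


eta_ith = (IP / (mf * LHV)) * 100
Denominator = 0.0201 * 44289 = 890.2089 kW
eta_ith = (289 / 890.2089) * 100 = 32.46%


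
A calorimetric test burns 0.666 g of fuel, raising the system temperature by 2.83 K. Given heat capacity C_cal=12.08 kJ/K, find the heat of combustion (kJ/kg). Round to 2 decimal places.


Hc = C_cal * delta_T / m_fuel
Q_released = 12.08 * 2.83 = 34.1864 kJ
m_fuel = 0.666 g = 0.666/1000 kg = 0.000666 kg
Hc = 34.1864 / 0.000666 = 51330.93 kJ/kg


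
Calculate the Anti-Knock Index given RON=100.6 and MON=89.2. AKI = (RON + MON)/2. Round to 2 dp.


AKI = (RON + MON) / 2
AKI = (100.6 + 89.2) / 2
AKI = 189.8 / 2 = 94.90


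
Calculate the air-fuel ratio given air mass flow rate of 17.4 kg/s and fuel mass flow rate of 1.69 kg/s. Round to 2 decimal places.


AFR = m_air / m_fuel
AFR = 17.4 / 1.69 = 10.30


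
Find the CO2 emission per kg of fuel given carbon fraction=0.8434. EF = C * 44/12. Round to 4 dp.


EF = C_frac * (M_CO2 / M_C)
EF = 0.8434 * (44/12)
EF = 0.8434 * 3.666667 = 3.0925 kg_CO2/kg_fuel


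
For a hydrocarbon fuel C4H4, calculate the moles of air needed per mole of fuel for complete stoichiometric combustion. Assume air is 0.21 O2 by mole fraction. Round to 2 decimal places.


Balanced combustion: C4H4 + 5 O2 -> 4 CO2 + 2 H2O
O2 needed = C + H/4 = 4 + 4/4 = 5.00 moles
Air moles = O2 / 0.21 = 5.00 / 0.21 = 23.81 moles air


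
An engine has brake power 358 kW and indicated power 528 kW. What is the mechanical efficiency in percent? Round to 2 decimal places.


eta_mech = (BP / IP) * 100
Ratio = 358 / 528 = 0.6780
eta_mech = 0.6780 * 100 = 67.80%


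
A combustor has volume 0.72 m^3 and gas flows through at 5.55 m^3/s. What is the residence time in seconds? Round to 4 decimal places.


tau = V / Q_flow
tau = 0.72 / 5.55 = 0.1297 s


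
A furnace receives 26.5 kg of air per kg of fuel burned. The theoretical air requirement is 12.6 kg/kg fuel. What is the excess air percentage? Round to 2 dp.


Excess air = actual - stoichiometric = 26.5 - 12.6 = 13.90 kg/kg fuel
Excess air % = (excess / stoich) * 100 = (13.90 / 12.6) * 100 = 110.32%


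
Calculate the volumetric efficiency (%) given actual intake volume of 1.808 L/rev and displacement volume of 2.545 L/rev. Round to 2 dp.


eta_v = (V_actual / V_disp) * 100
Ratio = 1.808 / 2.545 = 0.7104
eta_v = 0.7104 * 100 = 71.04%


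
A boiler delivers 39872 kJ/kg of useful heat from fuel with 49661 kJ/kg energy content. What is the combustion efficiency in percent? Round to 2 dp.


Efficiency = (Q_useful / Q_fuel) * 100
Efficiency = (39872 / 49661) * 100
Efficiency = 0.8029 * 100 = 80.29%


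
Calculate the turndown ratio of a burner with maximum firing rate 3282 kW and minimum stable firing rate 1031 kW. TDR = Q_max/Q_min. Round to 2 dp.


TDR = Q_max / Q_min
TDR = 3282 / 1031 = 3.18


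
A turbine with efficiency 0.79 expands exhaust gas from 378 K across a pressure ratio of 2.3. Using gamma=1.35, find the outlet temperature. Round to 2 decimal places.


T_out = T_in * (1 - eta * (1 - PR^(-(gamma-1)/gamma)))
Exponent = -(1.35-1)/1.35 = -0.25925926
PR^exp = 2.3^(-0.25925926) = 0.80578413
Factor = 1 - 0.79*(1 - 0.80578413) = 0.84656946
T_out = 378 * 0.84656946 = 320.00 K


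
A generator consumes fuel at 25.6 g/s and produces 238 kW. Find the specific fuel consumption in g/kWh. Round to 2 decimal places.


SFC = (mf / BP) * 3600
Rate = 25.6 / 238 = 0.107563 g/(s*kW)
SFC = 0.107563 * 3600 = 387.23 g/kWh


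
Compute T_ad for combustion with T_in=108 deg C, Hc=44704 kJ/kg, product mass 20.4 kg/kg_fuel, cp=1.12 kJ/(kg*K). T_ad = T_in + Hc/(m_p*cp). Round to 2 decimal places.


T_ad = T_in + Hc / (m_p * cp)
Denominator = 20.4 * 1.12 = 22.8480
Temperature rise = 44704 / 22.8480 = 1956.58 K
T_ad = 108 + 1956.58 = 2064.58 deg C


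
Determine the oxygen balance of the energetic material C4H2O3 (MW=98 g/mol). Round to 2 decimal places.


OB = -1600 * (2C + H/2 - O) / MW
Inner = 2*4 + 2/2 - 3 = 6.00
OB = -1600 * 6.00 / 98 = -97.96%


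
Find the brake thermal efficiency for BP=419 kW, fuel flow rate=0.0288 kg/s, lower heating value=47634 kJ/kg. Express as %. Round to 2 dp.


eta_BTE = (BP / (mf * LHV)) * 100
Denominator = 0.0288 * 47634 = 1371.8592 kW
eta_BTE = (419 / 1371.8592) * 100 = 30.54%


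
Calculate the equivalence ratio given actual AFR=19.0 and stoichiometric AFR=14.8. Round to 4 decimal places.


phi = AFR_stoich / AFR_actual
phi = 14.8 / 19.0 = 0.7789


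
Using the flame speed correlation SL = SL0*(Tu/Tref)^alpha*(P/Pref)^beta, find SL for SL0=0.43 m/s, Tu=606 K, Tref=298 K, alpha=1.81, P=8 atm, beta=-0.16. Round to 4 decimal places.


SL = SL0 * (Tu/Tref)^alpha * (P/Pref)^beta
T ratio = 606/298 = 2.03355705
(T ratio)^alpha = 2.03355705^1.81 = 3.613633
(P/Pref)^beta = 8^(-0.16) = 0.716978
SL = 0.43 * 3.613633 * 0.716978 = 1.1141 m/s


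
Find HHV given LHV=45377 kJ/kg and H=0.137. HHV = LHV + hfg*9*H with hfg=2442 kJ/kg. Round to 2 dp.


HHV = LHV + hfg * 9 * H
Water addition = 2442 * 9 * 0.137 = 3010.986 kJ/kg
HHV = 45377 + 3010.986 = 48387.99 kJ/kg


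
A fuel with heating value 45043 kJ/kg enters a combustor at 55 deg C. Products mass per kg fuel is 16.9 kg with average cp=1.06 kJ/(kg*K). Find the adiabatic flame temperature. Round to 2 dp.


T_ad = T_in + Hc / (m_p * cp)
Denominator = 16.9 * 1.06 = 17.9140
Temperature rise = 45043 / 17.9140 = 2514.40 K
T_ad = 55 + 2514.40 = 2569.40 deg C


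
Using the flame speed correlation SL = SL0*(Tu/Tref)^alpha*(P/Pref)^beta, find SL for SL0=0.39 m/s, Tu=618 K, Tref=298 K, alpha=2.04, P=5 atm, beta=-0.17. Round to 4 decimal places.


SL = SL0 * (Tu/Tref)^alpha * (P/Pref)^beta
T ratio = 618/298 = 2.07382550
(T ratio)^alpha = 2.07382550^2.04 = 4.428078
(P/Pref)^beta = 5^(-0.17) = 0.760633
SL = 0.39 * 4.428078 * 0.760633 = 1.3136 m/s


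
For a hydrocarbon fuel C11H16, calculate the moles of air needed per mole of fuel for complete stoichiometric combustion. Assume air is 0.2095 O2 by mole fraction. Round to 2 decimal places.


Balanced combustion: C11H16 + 15 O2 -> 11 CO2 + 8 H2O
O2 needed = C + H/4 = 11 + 16/4 = 15.00 moles
Air moles = O2 / 0.2095 = 15.00 / 0.2095 = 71.60 moles air


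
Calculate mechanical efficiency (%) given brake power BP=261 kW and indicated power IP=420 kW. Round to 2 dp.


eta_mech = (BP / IP) * 100
Ratio = 261 / 420 = 0.6214
eta_mech = 0.6214 * 100 = 62.14%


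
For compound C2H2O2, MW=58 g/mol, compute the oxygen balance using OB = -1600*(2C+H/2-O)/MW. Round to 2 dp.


OB = -1600 * (2C + H/2 - O) / MW
Inner = 2*2 + 2/2 - 2 = 3.00
OB = -1600 * 3.00 / 58 = -82.76%


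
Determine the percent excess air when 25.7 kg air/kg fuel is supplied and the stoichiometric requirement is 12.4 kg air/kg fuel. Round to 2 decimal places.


Excess air = actual - stoichiometric = 25.7 - 12.4 = 13.30 kg/kg fuel
Excess air % = (excess / stoich) * 100 = (13.30 / 12.4) * 100 = 107.26%


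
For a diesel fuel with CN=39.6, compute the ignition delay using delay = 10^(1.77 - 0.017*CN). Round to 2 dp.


delay = 10^(1.77 - 0.017*CN)
Exponent = 1.77 - 0.017*39.6 = 1.0968
delay = 10^1.0968 = 12.50 ms


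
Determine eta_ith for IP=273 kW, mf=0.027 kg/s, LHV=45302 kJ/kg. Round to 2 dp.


eta_ith = (IP / (mf * LHV)) * 100
Denominator = 0.027 * 45302 = 1223.1540 kW
eta_ith = (273 / 1223.1540) * 100 = 22.32%


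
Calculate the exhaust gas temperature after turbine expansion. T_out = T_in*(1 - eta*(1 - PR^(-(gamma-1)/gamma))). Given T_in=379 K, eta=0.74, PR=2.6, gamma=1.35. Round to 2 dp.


T_out = T_in * (1 - eta * (1 - PR^(-(gamma-1)/gamma)))
Exponent = -(1.35-1)/1.35 = -0.25925926
PR^exp = 2.6^(-0.25925926) = 0.78057442
Factor = 1 - 0.74*(1 - 0.78057442) = 0.83762507
T_out = 379 * 0.83762507 = 317.46 K


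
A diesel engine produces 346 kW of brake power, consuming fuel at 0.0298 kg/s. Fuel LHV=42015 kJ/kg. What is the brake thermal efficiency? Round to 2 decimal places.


eta_BTE = (BP / (mf * LHV)) * 100
Denominator = 0.0298 * 42015 = 1252.0470 kW
eta_BTE = (346 / 1252.0470) * 100 = 27.63%


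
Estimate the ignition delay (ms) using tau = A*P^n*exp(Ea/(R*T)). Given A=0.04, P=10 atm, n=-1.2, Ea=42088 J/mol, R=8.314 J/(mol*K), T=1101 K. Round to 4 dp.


tau = A * P^n * exp(Ea/(R*T))
P^n = 10^(-1.2) = 0.06309573
Ea/(R*T) = 42088/(8.314*1101) = 4.597915
exp(Ea/(R*T)) = 99.277119
tau = 0.04 * 0.06309573 * 99.277119 = 0.2506 ms


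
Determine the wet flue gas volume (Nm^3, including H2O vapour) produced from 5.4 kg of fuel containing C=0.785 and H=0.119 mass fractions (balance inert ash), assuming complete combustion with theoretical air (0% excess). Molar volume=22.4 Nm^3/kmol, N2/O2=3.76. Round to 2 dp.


Per kg fuel: CO2 = (C/12 kmol)*22.4 = (0.785/12)*22.4 = 1.46533 Nm^3
Per kg fuel: H2O = (H/2 kmol)*22.4 = (0.119/2)*22.4 = 1.33280 Nm^3
O2 needed per kg fuel = C/12 + H/4 = 0.785/12 + 0.119/4 = 0.09516667 kmol
Per kg fuel: N2 = O2*3.76*22.4 = 0.09516667*3.76*22.4 = 8.01532 Nm^3
Total per kg = 1.46533 + 1.33280 + 8.01532 = 10.81345 Nm^3
Total = 10.81345 * 5.4 = 58.39 Nm^3
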